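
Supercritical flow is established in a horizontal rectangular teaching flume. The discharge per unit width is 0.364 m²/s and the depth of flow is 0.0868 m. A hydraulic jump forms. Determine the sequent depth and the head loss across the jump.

V₁ = q/y₁ = 0.364/0.0868 = 4.19 m/s. Fr₁ = V₁/√(g·y₁) = 4.19/√(9.81×0.0868) = 4.54.
By Bélanger, y₂/y₁ = ½[√(1 + 8Fr₁²) − 1] = ½[√166.2 − 1] = 5.95.
y₂ = 5.95 × 0.0868 = 0.516 m.
Head loss: ΔE = (y₂ − y₁)³/(4y₁y₂) = (0.516 − 0.0868)³/(4×0.0868×0.516) = 0.0791/0.179 = 0.442 m.

y₂ = 0.516 m; ΔE = 0.442 m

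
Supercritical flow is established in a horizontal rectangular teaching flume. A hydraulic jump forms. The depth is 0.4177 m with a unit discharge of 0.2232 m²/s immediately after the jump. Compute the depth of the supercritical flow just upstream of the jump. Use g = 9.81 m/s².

V₂ = q/y₂ = 0.2232/0.4177 = 0.5344 m/s; Fr₂ = V₂/√(g·y₂) = 0.2640.
Applying the sequent-depth relation in reverse, y₁/y₂ = ½[√(1 + 8Fr₂²) − 1] = ½[√1.5575 − 1] = 0.1240.
y₁ = 0.1240 × 0.4177 = 0.05179 m.

y₁ = 0.05179 m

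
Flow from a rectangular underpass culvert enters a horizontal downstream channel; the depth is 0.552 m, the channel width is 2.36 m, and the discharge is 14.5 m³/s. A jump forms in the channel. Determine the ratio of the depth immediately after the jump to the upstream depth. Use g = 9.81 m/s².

y₂/y₁ = 6.28

q = Q/b = 14.5/2.36 = 6.14 m²/s; V₁ = q/y₁ = 11.1 m/s. Fr₁ = V₁/√(g·y₁) = 4.78.
Conjugate-depth relation: y₂/y₁ = ½[√(1 + 8Fr₁²) − 1] = ½[√184.0 − 1] = 6.28.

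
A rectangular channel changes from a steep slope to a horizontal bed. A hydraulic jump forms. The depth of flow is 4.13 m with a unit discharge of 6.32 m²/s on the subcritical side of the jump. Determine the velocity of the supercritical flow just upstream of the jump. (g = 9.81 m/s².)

V₁ = 14.6 m/s

V₂ = q/y₂ = 6.32/4.13 = 1.53 m/s; Fr₂ = V₂/√(g·y₂) = 0.240.
Applying the sequent-depth relation in reverse, y₁/y₂ = ½[√(1 + 8Fr₂²) − 1] = ½[√1.462 − 1] = 0.105.
y₁ = 0.105 × 4.13 = 0.432 m.
V₁ = q/y₁ = 6.32/0.432 = 14.6 m/s.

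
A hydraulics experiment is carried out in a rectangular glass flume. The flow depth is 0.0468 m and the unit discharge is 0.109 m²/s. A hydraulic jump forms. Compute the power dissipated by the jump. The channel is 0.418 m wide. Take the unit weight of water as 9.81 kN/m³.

V₁ = q/y₁ = 0.109/0.0468 = 2.33 m/s. Fr₁ = V₁/√(g·y₁) = 2.33/√(9.81×0.0468) = 3.44.
Conjugate-depth relation: y₂/y₁ = ½[√(1 + 8Fr₁²) − 1] = ½[√95.52 − 1] = 4.39.
y₂ = 4.39 × 0.0468 = 0.205 m.
V₂ = q/y₂ = 0.109/0.205 = 0.531 m/s. E₁ = y₁ + V₁²/2g = 0.323 m; E₂ = y₂ + V₂²/2g = 0.220 m. ΔE = E₁ − E₂ = 0.104 m.
Q = q·b = 0.109 × 0.418 = 0.0456 m³/s. P = γ·Q·ΔE = 9.81 × 0.0456 × 0.104 = 0.0463 kW.

P = 0.0463 kW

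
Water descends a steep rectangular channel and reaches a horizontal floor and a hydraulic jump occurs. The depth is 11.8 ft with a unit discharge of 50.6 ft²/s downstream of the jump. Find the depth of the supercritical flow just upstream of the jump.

y₁ = 1.05 ft

V₂ = q/y₂ = 50.6/11.8 = 4.29 ft/s; Fr₂ = V₂/√(g·y₂) = 0.220.
Since the conjugate-depth ratio holds either way, y₁/y₂ = ½[√(1 + 8Fr₂²) − 1] = ½[√1.387 − 1] = 0.0889.
y₁ = 0.0889 × 11.8 = 1.05 ft.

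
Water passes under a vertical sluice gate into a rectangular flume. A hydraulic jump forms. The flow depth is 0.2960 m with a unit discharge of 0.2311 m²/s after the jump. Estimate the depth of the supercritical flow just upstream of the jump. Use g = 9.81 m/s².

V₂ = q/y₂ = 0.2311/0.2960 = 0.7807 m/s; Fr₂ = V₂/√(g·y₂) = 0.4582.
From the momentum equation (using Fr₂), y₁/y₂ = ½[√(1 + 8Fr₂²) − 1] = ½[√2.6794 − 1] = 0.3184.
y₁ = 0.3184 × 0.2960 = 0.09426 m.

y₁ = 0.09426 m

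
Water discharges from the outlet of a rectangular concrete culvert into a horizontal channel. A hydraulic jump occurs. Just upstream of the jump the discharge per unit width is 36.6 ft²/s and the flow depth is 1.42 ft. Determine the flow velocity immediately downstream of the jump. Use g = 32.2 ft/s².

V₂ = 5.25 ft/s

V₁ = q/y₁ = 36.6/1.42 = 25.8 ft/s. Fr₁ = V₁/√(g·y₁) = 25.8/√(32.2×1.42) = 3.81.
Conjugate-depth relation: y₂/y₁ = ½[√(1 + 8Fr₁²) − 1] = ½[√117.2 − 1] = 4.91.
y₂ = 4.91 × 1.42 = 6.98 ft.
V₂ = q/y₂ = 36.6/6.98 = 5.25 ft/s.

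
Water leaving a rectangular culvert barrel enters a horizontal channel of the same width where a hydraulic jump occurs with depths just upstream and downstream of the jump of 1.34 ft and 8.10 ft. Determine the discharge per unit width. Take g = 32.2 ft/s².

For a rectangular channel the momentum equation gives q² = ½·g·y₁·y₂·(y₁ + y₂) = ½×32.2×1.34×8.10×9.44 = 1650.
q = √1650 = 40.6 ft²/s.

q = 40.6 ft²/s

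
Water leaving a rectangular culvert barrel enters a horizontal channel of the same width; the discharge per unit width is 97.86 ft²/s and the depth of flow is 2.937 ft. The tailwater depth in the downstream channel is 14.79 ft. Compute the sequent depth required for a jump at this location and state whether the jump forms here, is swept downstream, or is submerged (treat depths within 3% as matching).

V₁ = q/y₁ = 97.86/2.937 = 33.32 ft/s. Fr₁ = V₁/√(g·y₁) = 33.32/√(32.2×2.937) = 3.426.
By Bélanger, y₂/y₁ = ½[√(1 + 8Fr₁²) − 1] = ½[√94.915 − 1] = 4.371.
y₂ = 4.371 × 2.937 = 12.84 ft.
Tailwater y_tw = 14.79 ft: y_tw > y₂, so the jump is submerged.

y₂ = 12.84 ft; the jump is submerged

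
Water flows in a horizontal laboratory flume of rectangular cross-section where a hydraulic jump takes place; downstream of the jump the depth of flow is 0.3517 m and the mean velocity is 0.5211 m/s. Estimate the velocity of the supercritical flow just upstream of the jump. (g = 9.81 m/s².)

V₁ = 3.768 m/s

Fr₂ = V₂/√(g·y₂) = 0.5211/√(9.81×0.3517) = 0.2805.
Since the conjugate-depth ratio holds either way, y₁/y₂ = ½[√(1 + 8Fr₂²) − 1] = ½[√1.6296 − 1] = 0.1383.
y₁ = 0.1383 × 0.3517 = 0.04864 m.
V₁ = q/y₁ = 0.1833/0.04864 = 3.768 m/s.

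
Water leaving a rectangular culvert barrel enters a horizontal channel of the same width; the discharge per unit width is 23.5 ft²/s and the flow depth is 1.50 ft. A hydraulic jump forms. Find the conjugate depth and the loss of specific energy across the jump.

V₁ = q/y₁ = 23.5/1.50 = 15.7 ft/s. Fr₁ = V₁/√(g·y₁) = 15.7/√(32.2×1.50) = 2.25.
Bélanger equation: y₂/y₁ = ½[√(1 + 8Fr₁²) − 1] = ½[√41.65 − 1] = 2.73.
y₂ = 2.73 × 1.50 = 4.09 ft.
Head loss: ΔE = (y₂ − y₁)³/(4y₁y₂) = (4.09 − 1.50)³/(4×1.50×4.09) = 17.4/24.5 = 0.708 ft.

y₂ = 4.09 ft; ΔE = 0.708 ft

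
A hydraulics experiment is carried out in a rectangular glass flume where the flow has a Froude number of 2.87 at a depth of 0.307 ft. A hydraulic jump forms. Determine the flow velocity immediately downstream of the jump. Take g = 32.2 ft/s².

V₂ = 2.51 ft/s

Fr₁ = 2.87 (given).
From the momentum equation for a rectangular channel, y₂/y₁ = ½[√(1 + 8Fr₁²) − 1] = ½[√66.90 − 1] = 3.59.
y₂ = 3.59 × 0.307 = 1.10 ft.
V₁ = Fr₁·√(g·y₁) = 2.87×√(32.2×0.307) = 9.02 ft/s; q = V₁·y₁ = 2.77 ft²/s.
V₂ = q/y₂ = 2.77/1.10 = 2.51 ft/s.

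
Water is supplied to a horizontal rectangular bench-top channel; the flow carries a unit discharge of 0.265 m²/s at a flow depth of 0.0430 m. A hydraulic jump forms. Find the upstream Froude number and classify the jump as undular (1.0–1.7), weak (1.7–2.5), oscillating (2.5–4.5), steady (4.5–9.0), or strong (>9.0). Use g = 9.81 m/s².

V₁ = q/y₁ = 0.265/0.0430 = 6.16 m/s. Fr₁ = V₁/√(g·y₁) = 6.16/√(9.81×0.0430) = 9.49.
Fr₁ = 9.49 lies in the strong range.

Fr₁ = 9.49; strong jump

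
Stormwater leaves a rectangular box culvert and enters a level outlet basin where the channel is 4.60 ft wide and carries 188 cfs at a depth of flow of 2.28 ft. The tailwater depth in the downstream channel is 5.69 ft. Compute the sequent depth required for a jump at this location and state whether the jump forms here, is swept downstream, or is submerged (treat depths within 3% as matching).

y₂ = 5.70 ft; the jump forms here

q = Q/b = 188/4.60 = 40.9 ft²/s; V₁ = q/y₁ = 17.9 ft/s. Fr₁ = V₁/√(g·y₁) = 2.09.
Sequent-depth ratio: y₂/y₁ = ½[√(1 + 8Fr₁²) − 1] = ½[√36.01 − 1] = 2.50.
y₂ = 2.50 × 2.28 = 5.70 ft.
Tailwater y_tw = 5.69 ft: y_tw ≈ y₂, so the jump forms here.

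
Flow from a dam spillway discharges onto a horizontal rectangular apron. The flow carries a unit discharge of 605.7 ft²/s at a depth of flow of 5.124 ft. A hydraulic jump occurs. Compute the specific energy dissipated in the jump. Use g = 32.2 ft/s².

ΔE = 156.5 ft

V₁ = q/y₁ = 605.7/5.124 = 118.2 ft/s. Fr₁ = V₁/√(g·y₁) = 118.2/√(32.2×5.124) = 9.203.
Conjugate-depth relation: y₂/y₁ = ½[√(1 + 8Fr₁²) − 1] = ½[√678.52 − 1] = 12.52.
y₂ = 12.52 × 5.124 = 64.17 ft.
Head loss: ΔE = (y₂ − y₁)³/(4y₁y₂) = (64.17 − 5.124)³/(4×5.124×64.17) = 205902/1315 = 156.5 ft.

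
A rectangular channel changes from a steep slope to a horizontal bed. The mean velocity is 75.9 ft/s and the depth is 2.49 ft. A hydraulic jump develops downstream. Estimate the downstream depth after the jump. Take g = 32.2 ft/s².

Fr₁ = V₁/√(g·y₁) = 75.9/√(32.2×2.49) = 8.48.
Conjugate-depth relation: y₂/y₁ = ½[√(1 + 8Fr₁²) − 1] = ½[√575.8 − 1] = 11.5.
y₂ = 11.5 × 2.49 = 28.6 ft.

y₂ = 28.6 ft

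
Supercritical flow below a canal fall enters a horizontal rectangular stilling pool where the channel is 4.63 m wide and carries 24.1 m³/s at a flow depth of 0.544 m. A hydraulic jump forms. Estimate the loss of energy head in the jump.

q = Q/b = 24.1/4.63 = 5.21 m²/s; V₁ = q/y₁ = 9.57 m/s. Fr₁ = V₁/√(g·y₁) = 4.14.
Bélanger equation: y₂/y₁ = ½[√(1 + 8Fr₁²) − 1] = ½[√138.2 − 1] = 5.38.
y₂ = 5.38 × 0.544 = 2.93 m.
Head loss: ΔE = (y₂ − y₁)³/(4y₁y₂) = (2.93 − 0.544)³/(4×0.544×2.93) = 13.5/6.37 = 2.12 m.

ΔE = 2.12 m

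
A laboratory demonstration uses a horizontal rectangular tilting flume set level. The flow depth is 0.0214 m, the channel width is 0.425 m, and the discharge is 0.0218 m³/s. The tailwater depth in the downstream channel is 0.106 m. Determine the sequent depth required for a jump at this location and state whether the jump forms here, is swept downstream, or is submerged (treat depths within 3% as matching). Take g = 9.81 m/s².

y₂ = 0.148 m; the jump is swept downstream

q = Q/b = 0.0218/0.425 = 0.0513 m²/s; V₁ = q/y₁ = 2.40 m/s. Fr₁ = V₁/√(g·y₁) = 5.23.
Sequent-depth ratio: y₂/y₁ = ½[√(1 + 8Fr₁²) − 1] = ½[√219.9 − 1] = 6.92.
y₂ = 6.92 × 0.0214 = 0.148 m.
Tailwater y_tw = 0.106 m: y_tw < y₂, so the jump is swept downstream.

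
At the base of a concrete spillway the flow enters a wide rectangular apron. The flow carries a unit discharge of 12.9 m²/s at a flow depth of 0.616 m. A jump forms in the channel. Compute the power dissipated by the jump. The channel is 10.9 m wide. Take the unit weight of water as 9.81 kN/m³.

V₁ = q/y₁ = 12.9/0.616 = 20.9 m/s. Fr₁ = V₁/√(g·y₁) = 20.9/√(9.81×0.616) = 8.52.
Sequent-depth ratio: y₂/y₁ = ½[√(1 + 8Fr₁²) − 1] = ½[√581.6 − 1] = 11.6.
y₂ = 11.6 × 0.616 = 7.12 m.
V₂ = q/y₂ = 12.9/7.12 = 1.81 m/s. E₁ = y₁ + V₁²/2g = 23.0 m; E₂ = y₂ + V₂²/2g = 7.29 m. ΔE = E₁ − E₂ = 15.7 m.
Q = q·b = 12.9 × 10.9 = 141 m³/s. P = γ·Q·ΔE = 9.81 × 141 × 15.7 = 21630 kW.

P = 21630 kW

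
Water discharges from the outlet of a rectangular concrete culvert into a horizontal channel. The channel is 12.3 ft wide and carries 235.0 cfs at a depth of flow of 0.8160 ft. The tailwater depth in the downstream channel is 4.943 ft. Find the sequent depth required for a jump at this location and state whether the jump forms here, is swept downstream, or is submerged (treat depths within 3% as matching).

q = Q/b = 235.0/12.3 = 19.11 ft²/s; V₁ = q/y₁ = 23.41 ft/s. Fr₁ = V₁/√(g·y₁) = 4.568.
From the momentum equation for a rectangular channel, y₂/y₁ = ½[√(1 + 8Fr₁²) − 1] = ½[√167.91 − 1] = 5.979.
y₂ = 5.979 × 0.8160 = 4.879 ft.
Tailwater y_tw = 4.943 ft: y_tw ≈ y₂, so the jump forms here.

y₂ = 4.879 ft; the jump forms here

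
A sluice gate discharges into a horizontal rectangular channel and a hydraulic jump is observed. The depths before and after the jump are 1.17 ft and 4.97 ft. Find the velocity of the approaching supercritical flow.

For a rectangular channel the momentum equation gives q² = ½·g·y₁·y₂·(y₁ + y₂) = ½×32.2×1.17×4.97×6.14 = 575.
q = √575 = 24.0 ft²/s.
V₁ = q/y₁ = 24.0/1.17 = 20.5 ft/s.

V₁ = 20.5 ft/s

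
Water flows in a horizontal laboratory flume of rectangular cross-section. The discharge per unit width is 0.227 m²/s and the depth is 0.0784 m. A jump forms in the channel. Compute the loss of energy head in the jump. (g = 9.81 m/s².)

V₁ = q/y₁ = 0.227/0.0784 = 2.90 m/s. Fr₁ = V₁/√(g·y₁) = 2.90/√(9.81×0.0784) = 3.30.
Conjugate-depth relation: y₂/y₁ = ½[√(1 + 8Fr₁²) − 1] = ½[√88.20 − 1] = 4.20.
y₂ = 4.20 × 0.0784 = 0.329 m.
Head loss: ΔE = (y₂ − y₁)³/(4y₁y₂) = (0.329 − 0.0784)³/(4×0.0784×0.329) = 0.0157/0.103 = 0.152 m.

ΔE = 0.152 m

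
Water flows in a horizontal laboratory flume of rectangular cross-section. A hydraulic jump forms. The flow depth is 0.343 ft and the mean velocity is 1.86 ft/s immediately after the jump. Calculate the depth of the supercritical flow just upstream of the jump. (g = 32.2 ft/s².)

Fr₂ = V₂/√(g·y₂) = 1.86/√(32.2×0.343) = 0.560.
The Bélanger relation is symmetric: y₁/y₂ = ½[√(1 + 8Fr₂²) − 1] = ½[√3.506 − 1] = 0.436.
y₁ = 0.436 × 0.343 = 0.150 ft.

y₁ = 0.150 ft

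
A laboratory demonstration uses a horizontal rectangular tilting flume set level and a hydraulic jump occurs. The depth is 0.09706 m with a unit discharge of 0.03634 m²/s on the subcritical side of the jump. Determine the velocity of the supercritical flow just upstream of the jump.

V₂ = q/y₂ = 0.03634/0.09706 = 0.3744 m/s; Fr₂ = V₂/√(g·y₂) = 0.3837.
Since the conjugate-depth ratio holds either way, y₁/y₂ = ½[√(1 + 8Fr₂²) − 1] = ½[√2.1778 − 1] = 0.2379.
y₁ = 0.2379 × 0.09706 = 0.02309 m.
V₁ = q/y₁ = 0.03634/0.02309 = 1.574 m/s.

V₁ = 1.574 m/s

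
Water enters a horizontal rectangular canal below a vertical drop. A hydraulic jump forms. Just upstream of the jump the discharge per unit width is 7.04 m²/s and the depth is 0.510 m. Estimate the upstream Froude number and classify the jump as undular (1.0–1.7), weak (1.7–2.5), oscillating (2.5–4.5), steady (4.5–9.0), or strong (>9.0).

V₁ = q/y₁ = 7.04/0.510 = 13.8 m/s. Fr₁ = V₁/√(g·y₁) = 13.8/√(9.81×0.510) = 6.17.
Fr₁ = 6.17 lies in the steady range.

Fr₁ = 6.17; steady jump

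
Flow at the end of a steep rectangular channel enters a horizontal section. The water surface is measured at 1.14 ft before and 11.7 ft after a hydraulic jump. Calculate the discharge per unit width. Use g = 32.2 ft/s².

For a rectangular channel the momentum equation gives q² = ½·g·y₁·y₂·(y₁ + y₂) = ½×32.2×1.14×11.7×12.8 = 2757.
q = √2757 = 52.5 ft²/s.

q = 52.5 ft²/s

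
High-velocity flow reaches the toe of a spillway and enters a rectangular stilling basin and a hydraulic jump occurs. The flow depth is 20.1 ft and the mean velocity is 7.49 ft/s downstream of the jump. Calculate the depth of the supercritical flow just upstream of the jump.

Fr₂ = V₂/√(g·y₂) = 7.49/√(32.2×20.1) = 0.294.
From the momentum equation (using Fr₂), y₁/y₂ = ½[√(1 + 8Fr₂²) − 1] = ½[√1.693 − 1] = 0.151.
y₁ = 0.151 × 20.1 = 3.03 ft.

y₁ = 3.03 ft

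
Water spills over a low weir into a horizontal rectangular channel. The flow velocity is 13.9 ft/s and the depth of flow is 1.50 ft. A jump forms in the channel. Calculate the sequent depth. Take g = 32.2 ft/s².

Fr₁ = V₁/√(g·y₁) = 13.9/√(32.2×1.50) = 2.00.
By Bélanger, y₂/y₁ = ½[√(1 + 8Fr₁²) − 1] = ½[√33.00 − 1] = 2.37.
y₂ = 2.37 × 1.50 = 3.56 ft.

y₂ = 3.56 ft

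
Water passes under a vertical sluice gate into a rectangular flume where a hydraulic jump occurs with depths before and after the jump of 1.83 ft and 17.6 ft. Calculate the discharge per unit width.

q = 100 ft²/s

For a rectangular channel the momentum equation gives q² = ½·g·y₁·y₂·(y₁ + y₂) = ½×32.2×1.83×17.6×19.4 = 10075.
q = √10075 = 100 ft²/s.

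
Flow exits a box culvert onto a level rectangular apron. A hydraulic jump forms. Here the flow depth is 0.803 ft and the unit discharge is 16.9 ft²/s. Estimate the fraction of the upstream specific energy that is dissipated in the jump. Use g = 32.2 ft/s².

ΔE/E₁ = 0.407 (40.7%)

V₁ = q/y₁ = 16.9/0.803 = 21.0 ft/s. Fr₁ = V₁/√(g·y₁) = 21.0/√(32.2×0.803) = 4.14.
From the momentum equation for a rectangular channel, y₂/y₁ = ½[√(1 + 8Fr₁²) − 1] = ½[√138.0 − 1] = 5.37.
y₂ = 5.37 × 0.803 = 4.32 ft.
E₁ = y₁ + V₁²/2g = 7.68 ft. ΔE = (y₂ − y₁)³/(4y₁y₂) = 3.13 ft. ΔE/E₁ = 3.13/7.68 = 0.407.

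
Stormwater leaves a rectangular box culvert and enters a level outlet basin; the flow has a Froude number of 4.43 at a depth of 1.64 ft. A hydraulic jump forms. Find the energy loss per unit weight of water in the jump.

Fr₁ = 4.43 (given).
Conjugate-depth relation: y₂/y₁ = ½[√(1 + 8Fr₁²) − 1] = ½[√158.0 − 1] = 5.78.
y₂ = 5.78 × 1.64 = 9.49 ft.
Head loss: ΔE = (y₂ − y₁)³/(4y₁y₂) = (9.49 − 1.64)³/(4×1.64×9.49) = 483/62.2 = 7.76 ft.

ΔE = 7.76 ft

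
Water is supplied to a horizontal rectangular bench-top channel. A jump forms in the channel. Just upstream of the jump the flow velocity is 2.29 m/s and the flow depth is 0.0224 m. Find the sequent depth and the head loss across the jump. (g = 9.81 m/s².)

y₂ = 0.144 m; ΔE = 0.139 m

Fr₁ = V₁/√(g·y₁) = 2.29/√(9.81×0.0224) = 4.89.
From the momentum equation for a rectangular channel, y₂/y₁ = ½[√(1 + 8Fr₁²) − 1] = ½[√191.9 − 1] = 6.43.
y₂ = 6.43 × 0.0224 = 0.144 m.
Head loss: ΔE = (y₂ − y₁)³/(4y₁y₂) = (0.144 − 0.0224)³/(4×0.0224×0.144) = 0.00180/0.0129 = 0.139 m.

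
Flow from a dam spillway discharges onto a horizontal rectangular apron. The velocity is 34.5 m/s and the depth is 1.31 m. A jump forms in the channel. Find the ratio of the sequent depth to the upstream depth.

y₂/y₁ = 13.1

Fr₁ = V₁/√(g·y₁) = 34.5/√(9.81×1.31) = 9.62.
Conjugate-depth relation: y₂/y₁ = ½[√(1 + 8Fr₁²) − 1] = ½[√741.9 − 1] = 13.1.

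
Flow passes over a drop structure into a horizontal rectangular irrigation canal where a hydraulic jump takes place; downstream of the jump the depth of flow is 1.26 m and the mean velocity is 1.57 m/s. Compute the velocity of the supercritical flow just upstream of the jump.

V₁ = 5.14 m/s

Fr₂ = V₂/√(g·y₂) = 1.57/√(9.81×1.26) = 0.447.
Applying the sequent-depth relation in reverse, y₁/y₂ = ½[√(1 + 8Fr₂²) − 1] = ½[√2.595 − 1] = 0.306.
y₁ = 0.306 × 1.26 = 0.385 m.
V₁ = q/y₁ = 1.98/0.385 = 5.14 m/s.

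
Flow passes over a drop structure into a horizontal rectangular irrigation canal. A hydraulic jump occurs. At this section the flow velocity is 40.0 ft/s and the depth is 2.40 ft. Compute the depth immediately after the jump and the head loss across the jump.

y₂ = 14.3 ft; ΔE = 12.3 ft

Fr₁ = V₁/√(g·y₁) = 40.0/√(32.2×2.40) = 4.55.
By Bélanger, y₂/y₁ = ½[√(1 + 8Fr₁²) − 1] = ½[√166.6 − 1] = 5.95.
y₂ = 5.95 × 2.40 = 14.3 ft.
q = V₁·y₁ = 40.0 × 2.40 = 96.0 ft²/s. V₂ = q/y₂ = 96.0/14.3 = 6.72 ft/s. E₁ = y₁ + V₁²/2g = 27.2 ft; E₂ = y₂ + V₂²/2g = 15.0 ft. ΔE = E₁ − E₂ = 12.3 ft.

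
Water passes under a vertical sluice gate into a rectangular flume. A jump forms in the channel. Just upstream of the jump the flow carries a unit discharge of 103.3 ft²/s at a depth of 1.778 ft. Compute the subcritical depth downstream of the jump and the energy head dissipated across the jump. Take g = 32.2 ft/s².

y₂ = 18.44 ft; ΔE = 35.27 ft

V₁ = q/y₁ = 103.3/1.778 = 58.10 ft/s. Fr₁ = V₁/√(g·y₁) = 58.10/√(32.2×1.778) = 7.678.
From the momentum equation for a rectangular channel, y₂/y₁ = ½[√(1 + 8Fr₁²) − 1] = ½[√472.67 − 1] = 10.37.
y₂ = 10.37 × 1.778 = 18.44 ft.
Head loss: ΔE = (y₂ − y₁)³/(4y₁y₂) = (18.44 − 1.778)³/(4×1.778×18.44) = 4625/131.1 = 35.27 ft.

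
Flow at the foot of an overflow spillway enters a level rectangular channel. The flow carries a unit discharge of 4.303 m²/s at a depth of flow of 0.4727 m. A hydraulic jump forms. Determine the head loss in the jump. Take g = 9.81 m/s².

ΔE = 1.957 m

V₁ = q/y₁ = 4.303/0.4727 = 9.103 m/s. Fr₁ = V₁/√(g·y₁) = 9.103/√(9.81×0.4727) = 4.227.
Bélanger equation: y₂/y₁ = ½[√(1 + 8Fr₁²) − 1] = ½[√143.96 − 1] = 5.499.
y₂ = 5.499 × 0.4727 = 2.599 m.
V₂ = q/y₂ = 4.303/2.599 = 1.655 m/s. E₁ = y₁ + V₁²/2g = 4.696 m; E₂ = y₂ + V₂²/2g = 2.739 m. ΔE = E₁ − E₂ = 1.957 m.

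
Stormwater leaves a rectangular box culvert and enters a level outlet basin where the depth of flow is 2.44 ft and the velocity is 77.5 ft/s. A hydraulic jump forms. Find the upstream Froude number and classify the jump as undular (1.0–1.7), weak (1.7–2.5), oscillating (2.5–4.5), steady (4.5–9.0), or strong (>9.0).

Fr₁ = 8.74; steady jump

Fr₁ = V₁/√(g·y₁) = 77.5/√(32.2×2.44) = 8.74.
Fr₁ = 8.74 lies in the steady range.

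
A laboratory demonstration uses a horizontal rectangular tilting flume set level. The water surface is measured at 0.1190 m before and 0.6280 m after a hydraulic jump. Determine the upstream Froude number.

Fr₁ = 4.070

For a rectangular channel the momentum equation gives q² = ½·g·y₁·y₂·(y₁ + y₂) = ½×9.81×0.1190×0.6280×0.7470 = 0.2738.
q = √0.2738 = 0.5233 m²/s.
V₁ = q/y₁ = 4.397 m/s; Fr₁ = V₁/√(g·y₁) = 4.070.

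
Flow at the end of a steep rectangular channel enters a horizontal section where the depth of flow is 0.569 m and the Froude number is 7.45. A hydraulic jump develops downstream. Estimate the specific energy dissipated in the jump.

ΔE = 10.5 m

Fr₁ = 7.45 (given).
Sequent-depth ratio: y₂/y₁ = ½[√(1 + 8Fr₁²) − 1] = ½[√445.0 − 1] = 10.0.
y₂ = 10.0 × 0.569 = 5.72 m.
Head loss: ΔE = (y₂ − y₁)³/(4y₁y₂) = (5.72 − 0.569)³/(4×0.569×5.72) = 136/13.0 = 10.5 m.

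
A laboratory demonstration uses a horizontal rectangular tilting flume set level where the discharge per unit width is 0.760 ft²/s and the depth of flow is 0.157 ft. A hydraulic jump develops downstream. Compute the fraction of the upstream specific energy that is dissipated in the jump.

V₁ = q/y₁ = 0.760/0.157 = 4.84 ft/s. Fr₁ = V₁/√(g·y₁) = 4.84/√(32.2×0.157) = 2.15.
Sequent-depth ratio: y₂/y₁ = ½[√(1 + 8Fr₁²) − 1] = ½[√38.08 − 1] = 2.59.
y₂ = 2.59 × 0.157 = 0.406 ft.
E₁ = y₁ + V₁²/2g = 0.521 ft. ΔE = (y₂ − y₁)³/(4y₁y₂) = 0.0605 ft. ΔE/E₁ = 0.0605/0.521 = 0.116.

ΔE/E₁ = 0.116 (11.6%)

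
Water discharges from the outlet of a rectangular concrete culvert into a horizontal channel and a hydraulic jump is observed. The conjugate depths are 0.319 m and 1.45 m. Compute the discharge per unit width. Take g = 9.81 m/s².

q = 2.00 m²/s

For a rectangular channel the momentum equation gives q² = ½·g·y₁·y₂·(y₁ + y₂) = ½×9.81×0.319×1.45×1.77 = 4.01.
q = √4.01 = 2.00 m²/s.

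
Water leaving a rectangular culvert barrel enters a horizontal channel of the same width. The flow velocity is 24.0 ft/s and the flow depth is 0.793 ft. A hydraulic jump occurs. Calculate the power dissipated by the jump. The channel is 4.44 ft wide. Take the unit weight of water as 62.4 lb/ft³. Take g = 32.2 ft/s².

P = 43.7 hp

Fr₁ = V₁/√(g·y₁) = 24.0/√(32.2×0.793) = 4.75.
Sequent-depth ratio: y₂/y₁ = ½[√(1 + 8Fr₁²) − 1] = ½[√181.5 − 1] = 6.24.
y₂ = 6.24 × 0.793 = 4.94 ft.
Head loss: ΔE = (y₂ − y₁)³/(4y₁y₂) = (4.94 − 0.793)³/(4×0.793×4.94) = 71.6/15.7 = 4.56 ft.
q = V₁·y₁ = 24.0 × 0.793 = 19.0 ft²/s. Q = q·b = 19.0 × 4.44 = 84.5 cfs. P = γ·Q·ΔE/550 = 62.4 × 84.5 × 4.56 / 550 = 43.7 hp.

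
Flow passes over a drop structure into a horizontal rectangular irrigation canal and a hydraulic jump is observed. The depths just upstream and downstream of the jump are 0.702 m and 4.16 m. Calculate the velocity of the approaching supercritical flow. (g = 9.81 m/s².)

For a rectangular channel the momentum equation gives q² = ½·g·y₁·y₂·(y₁ + y₂) = ½×9.81×0.702×4.16×4.86 = 69.6.
q = √69.6 = 8.35 m²/s.
V₁ = q/y₁ = 8.35/0.702 = 11.9 m/s.

V₁ = 11.9 m/s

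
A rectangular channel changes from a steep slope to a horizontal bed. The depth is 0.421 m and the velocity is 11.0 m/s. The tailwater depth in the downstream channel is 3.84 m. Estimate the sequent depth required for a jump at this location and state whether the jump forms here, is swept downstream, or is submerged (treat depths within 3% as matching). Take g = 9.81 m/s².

y₂ = 3.02 m; the jump is submerged

Fr₁ = V₁/√(g·y₁) = 11.0/√(9.81×0.421) = 5.41.
Sequent-depth ratio: y₂/y₁ = ½[√(1 + 8Fr₁²) − 1] = ½[√235.4 − 1] = 7.17.
y₂ = 7.17 × 0.421 = 3.02 m.
Tailwater y_tw = 3.84 m: y_tw > y₂, so the jump is submerged.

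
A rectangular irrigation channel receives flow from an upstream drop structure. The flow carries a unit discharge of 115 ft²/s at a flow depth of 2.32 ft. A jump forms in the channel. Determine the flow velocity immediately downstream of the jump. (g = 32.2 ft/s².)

V₁ = q/y₁ = 115/2.32 = 49.6 ft/s. Fr₁ = V₁/√(g·y₁) = 49.6/√(32.2×2.32) = 5.74.
From the momentum equation for a rectangular channel, y₂/y₁ = ½[√(1 + 8Fr₁²) − 1] = ½[√264.1 − 1] = 7.63.
y₂ = 7.63 × 2.32 = 17.7 ft.
V₂ = q/y₂ = 115/17.7 = 6.50 ft/s.

V₂ = 6.50 ft/s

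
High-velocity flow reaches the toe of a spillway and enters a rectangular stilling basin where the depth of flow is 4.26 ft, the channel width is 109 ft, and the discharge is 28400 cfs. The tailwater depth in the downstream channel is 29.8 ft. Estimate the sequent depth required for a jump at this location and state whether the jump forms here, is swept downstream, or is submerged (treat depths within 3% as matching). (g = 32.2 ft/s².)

q = Q/b = 28400/109 = 261 ft²/s; V₁ = q/y₁ = 61.2 ft/s. Fr₁ = V₁/√(g·y₁) = 5.22.
Conjugate-depth relation: y₂/y₁ = ½[√(1 + 8Fr₁²) − 1] = ½[√219.2 − 1] = 6.90.
y₂ = 6.90 × 4.26 = 29.4 ft.
Tailwater y_tw = 29.8 ft: y_tw ≈ y₂, so the jump forms here.

y₂ = 29.4 ft; the jump forms here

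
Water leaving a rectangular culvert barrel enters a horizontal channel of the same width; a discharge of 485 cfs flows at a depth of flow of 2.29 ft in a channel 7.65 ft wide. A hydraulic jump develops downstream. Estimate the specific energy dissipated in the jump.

q = Q/b = 485/7.65 = 63.4 ft²/s; V₁ = q/y₁ = 27.7 ft/s. Fr₁ = V₁/√(g·y₁) = 3.22.
Conjugate-depth relation: y₂/y₁ = ½[√(1 + 8Fr₁²) − 1] = ½[√84.15 − 1] = 4.09.
y₂ = 4.09 × 2.29 = 9.36 ft.
Head loss: ΔE = (y₂ − y₁)³/(4y₁y₂) = (9.36 − 2.29)³/(4×2.29×9.36) = 353/85.7 = 4.12 ft.

ΔE = 4.12 ft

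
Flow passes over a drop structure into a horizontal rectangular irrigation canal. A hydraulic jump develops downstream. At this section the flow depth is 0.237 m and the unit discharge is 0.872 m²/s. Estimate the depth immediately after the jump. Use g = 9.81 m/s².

y₂ = 0.699 m

V₁ = q/y₁ = 0.872/0.237 = 3.68 m/s. Fr₁ = V₁/√(g·y₁) = 3.68/√(9.81×0.237) = 2.41.
Conjugate-depth relation: y₂/y₁ = ½[√(1 + 8Fr₁²) − 1] = ½[√47.58 − 1] = 2.95.
y₂ = 2.95 × 0.237 = 0.699 m.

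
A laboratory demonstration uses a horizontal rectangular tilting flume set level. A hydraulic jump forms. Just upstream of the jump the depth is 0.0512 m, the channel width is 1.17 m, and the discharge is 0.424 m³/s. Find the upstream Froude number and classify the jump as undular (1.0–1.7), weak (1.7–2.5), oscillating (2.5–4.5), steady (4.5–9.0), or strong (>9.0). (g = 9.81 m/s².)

Fr₁ = 9.99; strong jump

q = Q/b = 0.424/1.17 = 0.362 m²/s; V₁ = q/y₁ = 7.08 m/s. Fr₁ = V₁/√(g·y₁) = 9.99.
Fr₁ = 9.99 lies in the strong range.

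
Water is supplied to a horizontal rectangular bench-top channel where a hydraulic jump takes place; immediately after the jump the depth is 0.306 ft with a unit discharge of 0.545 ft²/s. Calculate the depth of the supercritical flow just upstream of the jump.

V₂ = q/y₂ = 0.545/0.306 = 1.78 ft/s; Fr₂ = V₂/√(g·y₂) = 0.567.
Applying the sequent-depth relation in reverse, y₁/y₂ = ½[√(1 + 8Fr₂²) − 1] = ½[√3.576 − 1] = 0.445.
y₁ = 0.445 × 0.306 = 0.136 ft.

y₁ = 0.136 ft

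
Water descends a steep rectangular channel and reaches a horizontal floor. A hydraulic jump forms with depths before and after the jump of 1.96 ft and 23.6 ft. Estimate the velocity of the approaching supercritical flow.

For a rectangular channel the momentum equation gives q² = ½·g·y₁·y₂·(y₁ + y₂) = ½×32.2×1.96×23.6×25.6 = 19035.
q = √19035 = 138 ft²/s.
V₁ = q/y₁ = 138/1.96 = 70.4 ft/s.

V₁ = 70.4 ft/s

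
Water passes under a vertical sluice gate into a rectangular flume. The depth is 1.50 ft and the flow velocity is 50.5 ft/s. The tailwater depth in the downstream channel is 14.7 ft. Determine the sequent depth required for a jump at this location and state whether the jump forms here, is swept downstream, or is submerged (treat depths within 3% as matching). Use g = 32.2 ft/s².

y₂ = 14.7 ft; the jump forms here

Fr₁ = V₁/√(g·y₁) = 50.5/√(32.2×1.50) = 7.27.
Conjugate-depth relation: y₂/y₁ = ½[√(1 + 8Fr₁²) − 1] = ½[√423.4 − 1] = 9.79.
y₂ = 9.79 × 1.50 = 14.7 ft.
Tailwater y_tw = 14.7 ft: y_tw ≈ y₂, so the jump forms here.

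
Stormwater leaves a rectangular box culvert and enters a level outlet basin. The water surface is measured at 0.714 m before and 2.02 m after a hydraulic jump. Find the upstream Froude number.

Fr₁ = 2.33

For a rectangular channel the momentum equation gives q² = ½·g·y₁·y₂·(y₁ + y₂) = ½×9.81×0.714×2.02×2.73 = 19.3.
q = √19.3 = 4.40 m²/s.
V₁ = q/y₁ = 6.16 m/s; Fr₁ = V₁/√(g·y₁) = 2.33.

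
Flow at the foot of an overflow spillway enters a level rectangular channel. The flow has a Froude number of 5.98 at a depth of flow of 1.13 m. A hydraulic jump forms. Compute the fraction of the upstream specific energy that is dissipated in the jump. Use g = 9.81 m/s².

ΔE/E₁ = 0.563 (56.3%)

Fr₁ = 5.98 (given).
Conjugate-depth relation: y₂/y₁ = ½[√(1 + 8Fr₁²) − 1] = ½[√287.1 − 1] = 7.97.
y₂ = 7.97 × 1.13 = 9.01 m.
E₁ = y₁(1 + Fr₁²/2) = 1.13×(1 + 5.98²/2) = 21.3 m. ΔE = (y₂ − y₁)³/(4y₁y₂) = 12.0 m. ΔE/E₁ = 12.0/21.3 = 0.563.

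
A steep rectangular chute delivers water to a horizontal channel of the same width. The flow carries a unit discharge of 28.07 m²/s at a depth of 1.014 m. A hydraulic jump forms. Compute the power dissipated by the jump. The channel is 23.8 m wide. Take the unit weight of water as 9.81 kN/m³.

V₁ = q/y₁ = 28.07/1.014 = 27.68 m/s. Fr₁ = V₁/√(g·y₁) = 27.68/√(9.81×1.014) = 8.777.
Sequent-depth ratio: y₂/y₁ = ½[√(1 + 8Fr₁²) − 1] = ½[√617.30 − 1] = 11.92.
y₂ = 11.92 × 1.014 = 12.09 m.
V₂ = q/y₂ = 28.07/12.09 = 2.322 m/s. E₁ = y₁ + V₁²/2g = 40.07 m; E₂ = y₂ + V₂²/2g = 12.36 m. ΔE = E₁ − E₂ = 27.71 m.
Q = q·b = 28.07 × 23.8 = 668.1 m³/s. P = γ·Q·ΔE = 9.81 × 668.1 × 27.71 = 181588 kW.

P = 181588 kW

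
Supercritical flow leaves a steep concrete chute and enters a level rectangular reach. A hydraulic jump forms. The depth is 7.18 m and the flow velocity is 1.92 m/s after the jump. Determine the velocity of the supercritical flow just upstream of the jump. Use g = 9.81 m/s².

V₁ = 20.1 m/s

Fr₂ = V₂/√(g·y₂) = 1.92/√(9.81×7.18) = 0.229.
From the momentum equation (using Fr₂), y₁/y₂ = ½[√(1 + 8Fr₂²) − 1] = ½[√1.419 − 1] = 0.0955.
y₁ = 0.0955 × 7.18 = 0.686 m.
V₁ = q/y₁ = 13.8/0.686 = 20.1 m/s.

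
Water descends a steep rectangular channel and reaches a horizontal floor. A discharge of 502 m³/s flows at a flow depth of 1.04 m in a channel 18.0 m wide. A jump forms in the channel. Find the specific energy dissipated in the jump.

q = Q/b = 502/18.0 = 27.9 m²/s; V₁ = q/y₁ = 26.8 m/s. Fr₁ = V₁/√(g·y₁) = 8.40.
Sequent-depth ratio: y₂/y₁ = ½[√(1 + 8Fr₁²) − 1] = ½[√564.9 − 1] = 11.4.
y₂ = 11.4 × 1.04 = 11.8 m.
V₂ = q/y₂ = 27.9/11.8 = 2.36 m/s. E₁ = y₁ + V₁²/2g = 37.7 m; E₂ = y₂ + V₂²/2g = 12.1 m. ΔE = E₁ − E₂ = 25.6 m.

ΔE = 25.6 m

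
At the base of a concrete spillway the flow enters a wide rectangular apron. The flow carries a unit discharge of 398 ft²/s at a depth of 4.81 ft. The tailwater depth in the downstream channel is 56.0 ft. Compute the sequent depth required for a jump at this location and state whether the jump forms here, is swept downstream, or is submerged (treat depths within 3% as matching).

y₂ = 42.9 ft; the jump is submerged

V₁ = q/y₁ = 398/4.81 = 82.7 ft/s. Fr₁ = V₁/√(g·y₁) = 82.7/√(32.2×4.81) = 6.65.
By Bélanger, y₂/y₁ = ½[√(1 + 8Fr₁²) − 1] = ½[√354.6 − 1] = 8.92.
y₂ = 8.92 × 4.81 = 42.9 ft.
Tailwater y_tw = 56.0 ft: y_tw > y₂, so the jump is submerged.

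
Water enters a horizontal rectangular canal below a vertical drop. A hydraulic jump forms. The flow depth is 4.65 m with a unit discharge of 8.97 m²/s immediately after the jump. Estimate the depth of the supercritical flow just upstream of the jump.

y₁ = 0.664 m

V₂ = q/y₂ = 8.97/4.65 = 1.93 m/s; Fr₂ = V₂/√(g·y₂) = 0.286.
Applying the sequent-depth relation in reverse, y₁/y₂ = ½[√(1 + 8Fr₂²) − 1] = ½[√1.653 − 1] = 0.143.
y₁ = 0.143 × 4.65 = 0.664 m.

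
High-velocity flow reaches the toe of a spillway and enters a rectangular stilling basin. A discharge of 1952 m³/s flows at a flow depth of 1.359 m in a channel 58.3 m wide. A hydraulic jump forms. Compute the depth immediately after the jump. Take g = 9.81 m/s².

y₂ = 12.31 m

q = Q/b = 1952/58.3 = 33.48 m²/s; V₁ = q/y₁ = 24.64 m/s. Fr₁ = V₁/√(g·y₁) = 6.748.
From the momentum equation for a rectangular channel, y₂/y₁ = ½[√(1 + 8Fr₁²) − 1] = ½[√365.24 − 1] = 9.056.
y₂ = 9.056 × 1.359 = 12.31 m.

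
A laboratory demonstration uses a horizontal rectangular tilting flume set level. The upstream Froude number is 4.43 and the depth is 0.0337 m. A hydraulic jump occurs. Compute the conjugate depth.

Fr₁ = 4.43 (given).
Conjugate-depth relation: y₂/y₁ = ½[√(1 + 8Fr₁²) − 1] = ½[√158.0 − 1] = 5.78.
y₂ = 5.78 × 0.0337 = 0.195 m.

y₂ = 0.195 m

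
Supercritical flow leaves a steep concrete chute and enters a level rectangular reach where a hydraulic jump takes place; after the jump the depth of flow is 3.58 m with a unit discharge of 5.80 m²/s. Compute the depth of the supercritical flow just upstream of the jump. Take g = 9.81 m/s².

y₁ = 0.473 m

V₂ = q/y₂ = 5.80/3.58 = 1.62 m/s; Fr₂ = V₂/√(g·y₂) = 0.273.
From the momentum equation (using Fr₂), y₁/y₂ = ½[√(1 + 8Fr₂²) − 1] = ½[√1.598 − 1] = 0.132.
y₁ = 0.132 × 3.58 = 0.473 m.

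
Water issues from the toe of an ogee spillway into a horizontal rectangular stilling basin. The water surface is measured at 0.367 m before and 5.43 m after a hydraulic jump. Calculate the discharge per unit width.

q = 7.53 m²/s

For a rectangular channel the momentum equation gives q² = ½·g·y₁·y₂·(y₁ + y₂) = ½×9.81×0.367×5.43×5.80 = 56.7.
q = √56.7 = 7.53 m²/s.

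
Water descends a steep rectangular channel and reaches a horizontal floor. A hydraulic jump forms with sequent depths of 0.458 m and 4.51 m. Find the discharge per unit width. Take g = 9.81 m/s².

For a rectangular channel the momentum equation gives q² = ½·g·y₁·y₂·(y₁ + y₂) = ½×9.81×0.458×4.51×4.97 = 50.3.
q = √50.3 = 7.09 m²/s.

q = 7.09 m²/s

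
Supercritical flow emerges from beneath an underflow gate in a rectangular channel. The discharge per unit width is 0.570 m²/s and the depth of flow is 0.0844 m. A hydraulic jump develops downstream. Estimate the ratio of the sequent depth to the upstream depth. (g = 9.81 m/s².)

y₂/y₁ = 10.0

V₁ = q/y₁ = 0.570/0.0844 = 6.75 m/s. Fr₁ = V₁/√(g·y₁) = 6.75/√(9.81×0.0844) = 7.42.
From the momentum equation for a rectangular channel, y₂/y₁ = ½[√(1 + 8Fr₁²) − 1] = ½[√441.7 − 1] = 10.0.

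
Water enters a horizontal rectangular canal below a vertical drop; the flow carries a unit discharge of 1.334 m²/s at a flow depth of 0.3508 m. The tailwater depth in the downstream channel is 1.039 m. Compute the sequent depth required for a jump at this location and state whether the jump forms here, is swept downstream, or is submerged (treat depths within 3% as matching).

V₁ = q/y₁ = 1.334/0.3508 = 3.803 m/s. Fr₁ = V₁/√(g·y₁) = 3.803/√(9.81×0.3508) = 2.050.
Sequent-depth ratio: y₂/y₁ = ½[√(1 + 8Fr₁²) − 1] = ½[√34.617 − 1] = 2.442.
y₂ = 2.442 × 0.3508 = 0.8566 m.
Tailwater y_tw = 1.039 m: y_tw > y₂, so the jump is submerged.

y₂ = 0.8566 m; the jump is submerged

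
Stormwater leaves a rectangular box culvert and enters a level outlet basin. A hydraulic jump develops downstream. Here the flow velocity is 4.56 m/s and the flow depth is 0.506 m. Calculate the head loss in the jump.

Fr₁ = V₁/√(g·y₁) = 4.56/√(9.81×0.506) = 2.05.
Bélanger equation: y₂/y₁ = ½[√(1 + 8Fr₁²) − 1] = ½[√34.51 − 1] = 2.44.
y₂ = 2.44 × 0.506 = 1.23 m.
Head loss: ΔE = (y₂ − y₁)³/(4y₁y₂) = (1.23 − 0.506)³/(4×0.506×1.23) = 0.385/2.50 = 0.154 m.

ΔE = 0.154 m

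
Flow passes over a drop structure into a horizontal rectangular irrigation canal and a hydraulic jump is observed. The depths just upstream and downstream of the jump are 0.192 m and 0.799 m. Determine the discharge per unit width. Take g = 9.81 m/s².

For a rectangular channel the momentum equation gives q² = ½·g·y₁·y₂·(y₁ + y₂) = ½×9.81×0.192×0.799×0.991 = 0.746.
q = √0.746 = 0.864 m²/s.

q = 0.864 m²/s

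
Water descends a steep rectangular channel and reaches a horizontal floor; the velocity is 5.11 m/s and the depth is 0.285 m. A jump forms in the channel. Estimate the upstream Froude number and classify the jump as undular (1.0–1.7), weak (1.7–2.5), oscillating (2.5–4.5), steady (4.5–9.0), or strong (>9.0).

Fr₁ = 3.06; oscillating jump

Fr₁ = V₁/√(g·y₁) = 5.11/√(9.81×0.285) = 3.06.
Fr₁ = 3.06 lies in the oscillating range.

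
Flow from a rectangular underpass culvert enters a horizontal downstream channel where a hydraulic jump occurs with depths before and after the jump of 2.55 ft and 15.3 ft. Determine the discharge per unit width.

For a rectangular channel the momentum equation gives q² = ½·g·y₁·y₂·(y₁ + y₂) = ½×32.2×2.55×15.3×17.9 = 11212.
q = √11212 = 106 ft²/s.

q = 106 ft²/s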